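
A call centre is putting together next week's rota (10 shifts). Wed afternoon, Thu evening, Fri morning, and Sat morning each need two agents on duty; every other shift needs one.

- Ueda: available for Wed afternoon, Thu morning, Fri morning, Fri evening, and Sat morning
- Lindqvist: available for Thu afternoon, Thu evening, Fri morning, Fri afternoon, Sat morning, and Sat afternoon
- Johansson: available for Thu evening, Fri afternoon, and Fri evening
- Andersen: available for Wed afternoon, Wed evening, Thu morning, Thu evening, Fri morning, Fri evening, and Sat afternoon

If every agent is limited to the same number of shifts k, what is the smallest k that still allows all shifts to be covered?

With 4 agents and 14 worker-slots to fill, someone must work at least ⌈14/4⌉ = 4 shifts, so k ≥ 4.
k = 4 works: Wed afternoon→Ueda+Andersen, Wed evening→Andersen, Thu morning→Ueda, Thu afternoon→Lindqvist, Thu evening→Johansson+Andersen, Fri morning→Ueda+Andersen, Fri afternoon→Lindqvist, Fri evening→Johansson, Sat morning→Ueda+Lindqvist, Sat afternoon→Lindqvist.
Loads: Ueda 4, Lindqvist 4, Johansson 2, Andersen 4 — all ≤ 4.

4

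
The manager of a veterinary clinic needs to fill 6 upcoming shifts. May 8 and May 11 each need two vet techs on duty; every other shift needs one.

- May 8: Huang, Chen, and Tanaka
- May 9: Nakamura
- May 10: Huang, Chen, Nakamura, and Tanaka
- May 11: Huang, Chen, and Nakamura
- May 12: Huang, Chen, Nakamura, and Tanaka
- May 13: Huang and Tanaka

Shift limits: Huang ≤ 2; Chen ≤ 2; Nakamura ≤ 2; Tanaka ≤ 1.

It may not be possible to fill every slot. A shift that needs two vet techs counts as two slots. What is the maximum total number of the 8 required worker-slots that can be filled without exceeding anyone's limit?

Total capacity across all vet techs is 2+2+2+1 = 7, and 8 slots are needed, so at most 7 can be filled.
An assignment achieving 7: May 8→Huang+Chen, May 9→Nakamura, May 10→Tanaka, May 11→Chen+Nakamura, May 13→Huang.
Loads: Huang 2/2, Chen 2/2, Nakamura 2/2, Tanaka 1/1.

7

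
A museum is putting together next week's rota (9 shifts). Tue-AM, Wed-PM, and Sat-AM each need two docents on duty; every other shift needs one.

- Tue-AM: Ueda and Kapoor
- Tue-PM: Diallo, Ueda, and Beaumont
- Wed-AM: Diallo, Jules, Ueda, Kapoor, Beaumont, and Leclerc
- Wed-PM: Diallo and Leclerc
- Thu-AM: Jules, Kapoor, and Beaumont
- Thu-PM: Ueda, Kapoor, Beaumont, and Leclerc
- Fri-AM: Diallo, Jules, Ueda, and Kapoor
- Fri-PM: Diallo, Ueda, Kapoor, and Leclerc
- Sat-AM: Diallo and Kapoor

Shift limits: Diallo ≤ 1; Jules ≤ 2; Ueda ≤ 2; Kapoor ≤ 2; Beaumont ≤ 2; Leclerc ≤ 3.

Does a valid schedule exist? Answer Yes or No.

No

Total capacity is 12 and 12 slots are needed, so capacity alone doesn't rule it out.
Shifts {Wed-PM, Sat-AM} need 4 worker-slots in total, but the docents available for any of those shifts (Diallo, Kapoor, and Leclerc) can supply at most 3 among them. So no valid schedule exists.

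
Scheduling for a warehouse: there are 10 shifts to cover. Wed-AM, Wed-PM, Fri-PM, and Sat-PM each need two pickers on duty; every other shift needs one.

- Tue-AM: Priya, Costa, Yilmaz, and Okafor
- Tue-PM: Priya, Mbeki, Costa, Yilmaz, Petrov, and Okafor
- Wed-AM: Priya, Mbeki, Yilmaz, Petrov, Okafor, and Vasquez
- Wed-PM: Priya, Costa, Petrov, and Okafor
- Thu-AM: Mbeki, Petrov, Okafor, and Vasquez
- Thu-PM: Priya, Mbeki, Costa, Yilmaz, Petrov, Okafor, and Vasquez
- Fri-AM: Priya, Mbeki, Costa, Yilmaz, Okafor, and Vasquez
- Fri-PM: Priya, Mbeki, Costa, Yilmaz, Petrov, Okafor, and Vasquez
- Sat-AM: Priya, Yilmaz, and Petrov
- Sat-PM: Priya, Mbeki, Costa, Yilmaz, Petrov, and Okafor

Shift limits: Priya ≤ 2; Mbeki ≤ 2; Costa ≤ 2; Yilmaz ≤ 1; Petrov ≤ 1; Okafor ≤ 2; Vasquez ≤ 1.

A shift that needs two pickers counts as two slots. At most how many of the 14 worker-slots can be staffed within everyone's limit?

11

Total capacity across all pickers is 2+2+2+1+1+2+1 = 11, and 14 slots are needed, so at most 11 can be filled.
An assignment achieving 11: Tue-AM→Priya, Tue-PM→Mbeki, Wed-AM→Yilmaz+Okafor, Wed-PM→Costa+Petrov, Thu-AM→Mbeki, Thu-PM→Vasquez, Fri-AM→Costa, Sat-AM→Priya, Sat-PM→Okafor.
Loads: Priya 2/2, Mbeki 2/2, Costa 2/2, Yilmaz 1/1, Petrov 1/1, Okafor 2/2, Vasquez 1/1.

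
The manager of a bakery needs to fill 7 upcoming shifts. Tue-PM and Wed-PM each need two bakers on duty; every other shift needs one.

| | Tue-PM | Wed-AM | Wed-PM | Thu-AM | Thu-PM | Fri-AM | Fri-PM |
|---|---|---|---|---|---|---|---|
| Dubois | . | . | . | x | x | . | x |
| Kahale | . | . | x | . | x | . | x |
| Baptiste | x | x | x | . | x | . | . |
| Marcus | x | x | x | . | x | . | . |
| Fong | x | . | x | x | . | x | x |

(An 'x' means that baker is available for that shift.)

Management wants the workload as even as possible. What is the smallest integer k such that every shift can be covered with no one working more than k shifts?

2

With 5 bakers and 9 worker-slots to fill, someone must work at least ⌈9/5⌉ = 2 shifts, so k ≥ 2.
k = 2 works: Tue-PM→Baptiste+Marcus, Wed-AM→Baptiste, Wed-PM→Kahale+Marcus, Thu-AM→Dubois, Thu-PM→Kahale, Fri-AM→Fong, Fri-PM→Dubois.
Loads: Dubois 2, Kahale 2, Baptiste 2, Marcus 2, Fong 1 — all ≤ 2.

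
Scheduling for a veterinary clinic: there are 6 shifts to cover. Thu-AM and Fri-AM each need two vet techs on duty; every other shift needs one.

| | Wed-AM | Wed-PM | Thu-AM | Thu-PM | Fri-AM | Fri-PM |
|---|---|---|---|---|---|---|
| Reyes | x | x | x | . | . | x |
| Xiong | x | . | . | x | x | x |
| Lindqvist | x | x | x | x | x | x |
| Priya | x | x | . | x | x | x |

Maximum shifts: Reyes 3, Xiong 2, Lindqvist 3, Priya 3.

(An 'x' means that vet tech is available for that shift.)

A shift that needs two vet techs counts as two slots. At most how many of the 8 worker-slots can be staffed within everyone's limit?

Total capacity across all vet techs is 3+2+3+3 = 11, and 8 slots are needed, so at most 8 can be filled.
An assignment achieving 8: Wed-AM→Reyes, Wed-PM→Reyes, Thu-AM→Reyes+Lindqvist, Thu-PM→Xiong, Fri-AM→Xiong+Lindqvist, Fri-PM→Lindqvist.
Loads: Reyes 3/3, Xiong 2/2, Lindqvist 3/3, Priya 0/3.

8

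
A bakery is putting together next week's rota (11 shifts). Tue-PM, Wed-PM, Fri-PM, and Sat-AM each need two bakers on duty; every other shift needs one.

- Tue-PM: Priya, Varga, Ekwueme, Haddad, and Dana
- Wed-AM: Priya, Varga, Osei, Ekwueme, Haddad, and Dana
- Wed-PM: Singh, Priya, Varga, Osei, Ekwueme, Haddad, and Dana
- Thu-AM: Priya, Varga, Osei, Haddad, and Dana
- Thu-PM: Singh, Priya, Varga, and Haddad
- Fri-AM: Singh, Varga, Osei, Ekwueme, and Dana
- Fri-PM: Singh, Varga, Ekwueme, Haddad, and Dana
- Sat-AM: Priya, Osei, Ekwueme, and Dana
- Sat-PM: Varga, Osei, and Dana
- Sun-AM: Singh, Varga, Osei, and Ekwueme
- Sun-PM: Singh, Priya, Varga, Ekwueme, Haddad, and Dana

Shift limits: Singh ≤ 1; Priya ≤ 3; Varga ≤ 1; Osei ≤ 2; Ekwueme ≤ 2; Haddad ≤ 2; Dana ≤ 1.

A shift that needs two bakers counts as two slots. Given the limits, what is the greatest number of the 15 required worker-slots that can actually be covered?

12

Total capacity across all bakers is 1+3+1+2+2+2+1 = 12, and 15 slots are needed, so at most 12 can be filled.
An assignment achieving 12: Tue-PM→Priya+Ekwueme, Wed-AM→Haddad, Thu-AM→Priya, Thu-PM→Singh, Fri-AM→Ekwueme, Fri-PM→Haddad+Dana, Sat-AM→Priya+Osei, Sat-PM→Varga, Sun-AM→Osei.
Loads: Singh 1/1, Priya 3/3, Varga 1/1, Osei 2/2, Ekwueme 2/2, Haddad 2/2, Dana 1/1.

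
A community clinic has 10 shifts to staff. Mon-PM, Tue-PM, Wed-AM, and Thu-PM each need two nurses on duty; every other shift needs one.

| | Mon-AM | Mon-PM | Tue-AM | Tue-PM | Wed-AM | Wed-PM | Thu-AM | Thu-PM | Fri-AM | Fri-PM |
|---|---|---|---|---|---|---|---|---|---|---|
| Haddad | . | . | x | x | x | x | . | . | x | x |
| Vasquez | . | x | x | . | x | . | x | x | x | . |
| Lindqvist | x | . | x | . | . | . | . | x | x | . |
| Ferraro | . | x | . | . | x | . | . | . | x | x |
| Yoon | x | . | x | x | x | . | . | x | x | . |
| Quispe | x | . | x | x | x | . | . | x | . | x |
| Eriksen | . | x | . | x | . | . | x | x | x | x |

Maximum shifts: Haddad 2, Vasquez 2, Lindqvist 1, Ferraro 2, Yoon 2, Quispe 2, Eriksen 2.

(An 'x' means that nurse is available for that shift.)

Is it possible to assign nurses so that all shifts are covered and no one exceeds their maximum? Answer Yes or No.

No

Total capacity is 2+2+1+2+2+2+2 = 13 but 14 worker-slots are needed — infeasible.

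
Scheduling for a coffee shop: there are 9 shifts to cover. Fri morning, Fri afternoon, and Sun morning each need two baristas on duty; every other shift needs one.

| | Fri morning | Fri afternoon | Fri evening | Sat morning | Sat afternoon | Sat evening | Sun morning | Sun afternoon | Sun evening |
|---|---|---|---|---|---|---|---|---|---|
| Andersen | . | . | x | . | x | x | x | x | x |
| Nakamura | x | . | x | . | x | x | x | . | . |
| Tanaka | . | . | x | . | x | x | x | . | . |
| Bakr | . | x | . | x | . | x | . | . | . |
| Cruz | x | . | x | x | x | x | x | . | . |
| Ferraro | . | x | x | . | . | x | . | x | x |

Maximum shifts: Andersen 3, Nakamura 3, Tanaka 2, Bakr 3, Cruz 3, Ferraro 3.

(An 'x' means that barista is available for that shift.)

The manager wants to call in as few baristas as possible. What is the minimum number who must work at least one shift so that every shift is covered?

4

12 slots to fill and no one can take more than 3, so at least ⌈12/3⌉ = 4 baristas are needed.
Nakamura, Bakr, Cruz, and Ferraro alone can cover everything: Fri morning→Nakamura+Cruz, Fri afternoon→Bakr+Ferraro, Fri evening→Cruz, Sat morning→Bakr, Sat afternoon→Nakamura, Sat evening→Bakr, Sun morning→Nakamura+Cruz, Sun afternoon→Ferraro, Sun evening→Ferraro.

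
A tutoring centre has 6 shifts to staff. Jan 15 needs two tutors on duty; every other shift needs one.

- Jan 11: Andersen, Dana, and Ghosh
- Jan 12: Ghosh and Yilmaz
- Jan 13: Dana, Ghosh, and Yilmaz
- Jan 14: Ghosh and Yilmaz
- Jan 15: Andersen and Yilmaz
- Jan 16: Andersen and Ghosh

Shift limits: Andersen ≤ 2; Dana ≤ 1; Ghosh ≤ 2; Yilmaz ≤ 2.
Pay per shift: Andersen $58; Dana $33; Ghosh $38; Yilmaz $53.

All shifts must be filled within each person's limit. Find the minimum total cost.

$331

Jan 15 can only be covered by Andersen and Yilmaz, so that assignment is forced.
Picking the cheapest available tutor for each shift independently would cost $291, but that ignores the shift limits.
An optimal schedule: Jan 11→Dana, Jan 12→Ghosh, Jan 13→Yilmaz, Jan 14→Ghosh, Jan 15→Andersen+Yilmaz, Jan 16→Andersen.
Total: 33 + 38 + 53 + 38 + 58 + 53 + 58 = $331.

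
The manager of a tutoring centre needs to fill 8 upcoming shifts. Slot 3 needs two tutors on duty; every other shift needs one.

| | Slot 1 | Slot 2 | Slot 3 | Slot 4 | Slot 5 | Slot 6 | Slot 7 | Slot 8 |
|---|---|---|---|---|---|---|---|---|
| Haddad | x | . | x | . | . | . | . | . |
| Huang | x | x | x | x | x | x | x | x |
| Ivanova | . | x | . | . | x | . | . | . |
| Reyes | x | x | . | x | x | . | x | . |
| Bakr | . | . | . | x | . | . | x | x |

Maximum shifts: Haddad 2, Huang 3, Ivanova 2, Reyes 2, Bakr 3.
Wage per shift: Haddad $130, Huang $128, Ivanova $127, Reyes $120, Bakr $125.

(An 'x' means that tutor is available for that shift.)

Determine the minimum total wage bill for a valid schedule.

$1128

Slot 3 can only be covered by Haddad and Huang, so that assignment is forced.
Slot 6 can only be covered by Huang, so that assignment is forced.
Picking the cheapest available tutor for each shift independently would cost $1111, but that ignores the shift limits.
An optimal schedule: Slot 1→Reyes, Slot 2→Reyes, Slot 3→Huang+Haddad, Slot 4→Bakr, Slot 5→Ivanova, Slot 6→Huang, Slot 7→Bakr, Slot 8→Bakr.
Total: 120 + 120 + 128 + 130 + 125 + 127 + 128 + 125 + 125 = $1128.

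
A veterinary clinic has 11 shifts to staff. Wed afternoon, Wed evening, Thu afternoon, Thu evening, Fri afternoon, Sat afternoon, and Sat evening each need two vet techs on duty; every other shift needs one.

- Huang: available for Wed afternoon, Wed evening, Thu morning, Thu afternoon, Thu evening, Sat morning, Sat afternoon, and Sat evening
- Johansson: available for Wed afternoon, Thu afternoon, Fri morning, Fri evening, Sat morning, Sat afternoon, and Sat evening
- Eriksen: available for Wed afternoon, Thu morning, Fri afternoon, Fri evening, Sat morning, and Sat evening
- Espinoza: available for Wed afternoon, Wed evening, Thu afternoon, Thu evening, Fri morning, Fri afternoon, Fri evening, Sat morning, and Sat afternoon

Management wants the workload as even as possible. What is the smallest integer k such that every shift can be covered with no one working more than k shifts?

With 4 vet techs and 18 worker-slots to fill, someone must work at least ⌈18/4⌉ = 5 shifts, so k ≥ 5.
k = 5 works: Wed afternoon→Eriksen+Espinoza, Wed evening→Huang+Espinoza, Thu morning→Huang, Thu afternoon→Huang+Johansson, Thu evening→Huang+Espinoza, Fri morning→Johansson, Fri afternoon→Eriksen+Espinoza, Fri evening→Johansson, Sat morning→Eriksen, Sat afternoon→Huang+Johansson, Sat evening→Johansson+Eriksen.
Loads: Huang 5, Johansson 5, Eriksen 4, Espinoza 4 — all ≤ 5.

5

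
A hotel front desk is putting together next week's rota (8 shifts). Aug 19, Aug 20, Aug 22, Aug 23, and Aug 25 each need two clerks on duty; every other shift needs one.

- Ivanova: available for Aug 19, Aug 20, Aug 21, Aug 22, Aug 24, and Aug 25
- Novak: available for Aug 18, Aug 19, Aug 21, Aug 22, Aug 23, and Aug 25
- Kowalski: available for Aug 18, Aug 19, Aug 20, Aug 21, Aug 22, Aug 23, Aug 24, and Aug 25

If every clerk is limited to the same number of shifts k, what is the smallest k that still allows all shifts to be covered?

5

With 3 clerks and 13 worker-slots to fill, someone must work at least ⌈13/3⌉ = 5 shifts, so k ≥ 5.
k = 5 works: Aug 18→Novak, Aug 19→Ivanova+Novak, Aug 20→Ivanova+Kowalski, Aug 21→Ivanova, Aug 22→Ivanova+Novak, Aug 23→Novak+Kowalski, Aug 24→Ivanova, Aug 25→Novak+Kowalski.
Loads: Ivanova 5, Novak 5, Kowalski 3 — all ≤ 5.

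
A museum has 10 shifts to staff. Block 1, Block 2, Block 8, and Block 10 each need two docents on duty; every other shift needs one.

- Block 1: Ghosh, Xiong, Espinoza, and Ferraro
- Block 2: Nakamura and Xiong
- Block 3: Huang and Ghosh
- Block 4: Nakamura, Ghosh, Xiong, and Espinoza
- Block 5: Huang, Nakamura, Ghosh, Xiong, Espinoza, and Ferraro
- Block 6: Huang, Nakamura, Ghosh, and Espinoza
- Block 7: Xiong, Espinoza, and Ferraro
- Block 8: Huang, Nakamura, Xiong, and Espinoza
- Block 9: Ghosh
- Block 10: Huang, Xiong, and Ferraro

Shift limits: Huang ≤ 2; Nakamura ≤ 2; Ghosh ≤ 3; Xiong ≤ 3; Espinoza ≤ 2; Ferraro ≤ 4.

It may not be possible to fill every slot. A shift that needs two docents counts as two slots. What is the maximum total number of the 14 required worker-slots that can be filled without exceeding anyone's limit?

Total capacity across all docents is 2+2+3+3+2+4 = 16, and 14 slots are needed, so at most 14 can be filled.
An assignment achieving 14: Block 1→Ghosh+Ferraro, Block 2→Nakamura+Xiong, Block 3→Huang, Block 4→Ghosh, Block 5→Ferraro, Block 6→Espinoza, Block 7→Xiong, Block 8→Nakamura+Espinoza, Block 9→Ghosh, Block 10→Huang+Xiong.
Loads: Huang 2/2, Nakamura 2/2, Ghosh 3/3, Xiong 3/3, Espinoza 2/2, Ferraro 2/4.

14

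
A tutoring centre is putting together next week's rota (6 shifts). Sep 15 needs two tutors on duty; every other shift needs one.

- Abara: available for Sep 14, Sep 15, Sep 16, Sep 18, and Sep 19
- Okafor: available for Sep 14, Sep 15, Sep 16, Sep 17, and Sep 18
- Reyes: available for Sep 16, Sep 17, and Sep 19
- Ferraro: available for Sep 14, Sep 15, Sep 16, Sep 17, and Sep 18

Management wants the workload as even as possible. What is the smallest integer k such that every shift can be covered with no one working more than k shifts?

2

With 4 tutors and 7 worker-slots to fill, someone must work at least ⌈7/4⌉ = 2 shifts, so k ≥ 2.
k = 2 works: Sep 14→Abara, Sep 15→Okafor+Ferraro, Sep 16→Reyes, Sep 17→Okafor, Sep 18→Ferraro, Sep 19→Abara.
Loads: Abara 2, Okafor 2, Reyes 1, Ferraro 2 — all ≤ 2.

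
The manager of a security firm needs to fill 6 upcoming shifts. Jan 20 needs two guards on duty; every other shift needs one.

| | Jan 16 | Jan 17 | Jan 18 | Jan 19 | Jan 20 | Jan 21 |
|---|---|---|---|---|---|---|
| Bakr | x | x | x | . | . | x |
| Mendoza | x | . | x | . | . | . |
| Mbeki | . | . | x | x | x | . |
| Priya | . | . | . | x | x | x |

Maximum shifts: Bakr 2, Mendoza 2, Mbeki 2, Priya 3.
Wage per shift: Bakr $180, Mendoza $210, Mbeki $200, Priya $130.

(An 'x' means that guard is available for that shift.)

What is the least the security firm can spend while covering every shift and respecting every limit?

Jan 17 can only be covered by Bakr, so that assignment is forced.
Jan 20 can only be covered by Mbeki and Priya, so that assignment is forced.
Picking the cheapest available guard for each shift independently would cost $1130, but that ignores the shift limits.
An optimal schedule: Jan 16→Bakr, Jan 17→Bakr, Jan 18→Mbeki, Jan 19→Priya, Jan 20→Priya+Mbeki, Jan 21→Priya.
Total: 180 + 180 + 200 + 130 + 130 + 200 + 130 = $1150.

$1150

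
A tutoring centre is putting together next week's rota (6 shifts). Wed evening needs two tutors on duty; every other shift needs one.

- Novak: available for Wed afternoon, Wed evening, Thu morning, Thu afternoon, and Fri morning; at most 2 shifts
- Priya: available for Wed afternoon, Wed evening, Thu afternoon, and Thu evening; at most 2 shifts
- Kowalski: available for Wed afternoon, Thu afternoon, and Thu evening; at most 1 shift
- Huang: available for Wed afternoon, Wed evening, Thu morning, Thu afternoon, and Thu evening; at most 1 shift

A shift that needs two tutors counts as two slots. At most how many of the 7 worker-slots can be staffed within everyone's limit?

Total capacity across all tutors is 2+2+1+1 = 6, and 7 slots are needed, so at most 6 can be filled.
An assignment achieving 6: Wed afternoon→Kowalski, Wed evening→Priya+Huang, Thu morning→Novak, Thu evening→Priya, Fri morning→Novak.
Loads: Novak 2/2, Priya 2/2, Kowalski 1/1, Huang 1/1.

6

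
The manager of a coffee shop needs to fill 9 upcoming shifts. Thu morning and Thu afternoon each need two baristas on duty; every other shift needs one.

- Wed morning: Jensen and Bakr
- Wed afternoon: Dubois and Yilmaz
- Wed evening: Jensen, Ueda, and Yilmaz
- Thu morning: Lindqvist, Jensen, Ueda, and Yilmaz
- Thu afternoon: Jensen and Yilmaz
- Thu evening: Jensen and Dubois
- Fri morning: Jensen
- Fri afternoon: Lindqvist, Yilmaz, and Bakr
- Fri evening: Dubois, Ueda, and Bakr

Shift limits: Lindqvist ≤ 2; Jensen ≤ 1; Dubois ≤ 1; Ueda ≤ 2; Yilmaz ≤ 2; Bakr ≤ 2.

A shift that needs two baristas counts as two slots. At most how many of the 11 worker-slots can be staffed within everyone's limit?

10

Total capacity across all baristas is 2+1+1+2+2+2 = 10, and 11 slots are needed, so at most 10 can be filled.
An assignment achieving 10: Wed morning→Bakr, Wed afternoon→Yilmaz, Wed evening→Ueda, Thu morning→Lindqvist+Ueda, Thu afternoon→Yilmaz, Thu evening→Dubois, Fri morning→Jensen, Fri afternoon→Lindqvist, Fri evening→Bakr.
Loads: Lindqvist 2/2, Jensen 1/1, Dubois 1/1, Ueda 2/2, Yilmaz 2/2, Bakr 2/2.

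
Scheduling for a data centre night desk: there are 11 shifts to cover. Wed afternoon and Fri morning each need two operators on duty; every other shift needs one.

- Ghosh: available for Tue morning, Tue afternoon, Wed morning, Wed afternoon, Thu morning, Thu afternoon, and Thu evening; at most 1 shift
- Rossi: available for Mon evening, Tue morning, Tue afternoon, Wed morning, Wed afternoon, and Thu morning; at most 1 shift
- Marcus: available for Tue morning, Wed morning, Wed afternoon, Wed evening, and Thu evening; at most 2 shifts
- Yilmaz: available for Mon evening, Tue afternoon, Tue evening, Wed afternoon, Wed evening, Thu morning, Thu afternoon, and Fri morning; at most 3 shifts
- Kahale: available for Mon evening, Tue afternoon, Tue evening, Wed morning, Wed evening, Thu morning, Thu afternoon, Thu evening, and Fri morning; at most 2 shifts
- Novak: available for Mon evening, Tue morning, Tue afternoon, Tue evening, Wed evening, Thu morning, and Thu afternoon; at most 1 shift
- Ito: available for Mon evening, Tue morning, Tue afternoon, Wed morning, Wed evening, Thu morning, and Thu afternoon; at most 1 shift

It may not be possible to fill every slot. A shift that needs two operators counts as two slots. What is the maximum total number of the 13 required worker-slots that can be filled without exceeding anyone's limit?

Total capacity across all operators is 1+1+2+3+2+1+1 = 11, and 13 slots are needed, so at most 11 can be filled.
An assignment achieving 11: Mon evening→Yilmaz, Tue morning→Marcus, Tue evening→Yilmaz, Wed morning→Kahale, Wed afternoon→Rossi+Marcus, Wed evening→Novak, Thu afternoon→Ito, Thu evening→Ghosh, Fri morning→Yilmaz+Kahale.
Loads: Ghosh 1/1, Rossi 1/1, Marcus 2/2, Yilmaz 3/3, Kahale 2/2, Novak 1/1, Ito 1/1.

11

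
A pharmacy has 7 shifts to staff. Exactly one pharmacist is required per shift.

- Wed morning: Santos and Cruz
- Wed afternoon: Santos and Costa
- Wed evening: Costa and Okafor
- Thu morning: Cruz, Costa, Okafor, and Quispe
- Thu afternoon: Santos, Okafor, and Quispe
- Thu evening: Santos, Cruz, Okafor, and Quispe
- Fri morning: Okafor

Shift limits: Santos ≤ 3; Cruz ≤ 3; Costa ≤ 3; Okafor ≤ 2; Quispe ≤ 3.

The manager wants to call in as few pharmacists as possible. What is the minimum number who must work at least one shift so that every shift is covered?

3

7 slots to fill and no one can take more than 3, so at least ⌈7/3⌉ = 3 pharmacists are needed.
Santos, Cruz, and Okafor alone can cover everything: Wed morning→Santos, Wed afternoon→Santos, Wed evening→Okafor, Thu morning→Cruz, Thu afternoon→Santos, Thu evening→Cruz, Fri morning→Okafor.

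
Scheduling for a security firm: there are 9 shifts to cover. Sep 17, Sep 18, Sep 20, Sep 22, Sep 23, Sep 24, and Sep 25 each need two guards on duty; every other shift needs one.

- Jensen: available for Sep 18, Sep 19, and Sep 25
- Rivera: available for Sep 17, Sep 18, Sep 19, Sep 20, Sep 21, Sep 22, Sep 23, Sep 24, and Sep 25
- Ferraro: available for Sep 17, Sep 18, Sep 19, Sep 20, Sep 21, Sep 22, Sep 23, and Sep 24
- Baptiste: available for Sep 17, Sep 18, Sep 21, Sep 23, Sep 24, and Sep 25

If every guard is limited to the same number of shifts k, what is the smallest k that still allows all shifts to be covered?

With 4 guards and 16 worker-slots to fill, someone must work at least ⌈16/4⌉ = 4 shifts, so k ≥ 4.
k = 4 is infeasible (exhaustive check).
k = 5 works: Sep 17→Rivera+Ferraro, Sep 18→Jensen+Baptiste, Sep 19→Jensen, Sep 20→Rivera+Ferraro, Sep 21→Rivera, Sep 22→Rivera+Ferraro, Sep 23→Rivera+Ferraro, Sep 24→Ferraro+Baptiste, Sep 25→Jensen+Baptiste.
Loads: Jensen 3, Rivera 5, Ferraro 5, Baptiste 3 — all ≤ 5.

5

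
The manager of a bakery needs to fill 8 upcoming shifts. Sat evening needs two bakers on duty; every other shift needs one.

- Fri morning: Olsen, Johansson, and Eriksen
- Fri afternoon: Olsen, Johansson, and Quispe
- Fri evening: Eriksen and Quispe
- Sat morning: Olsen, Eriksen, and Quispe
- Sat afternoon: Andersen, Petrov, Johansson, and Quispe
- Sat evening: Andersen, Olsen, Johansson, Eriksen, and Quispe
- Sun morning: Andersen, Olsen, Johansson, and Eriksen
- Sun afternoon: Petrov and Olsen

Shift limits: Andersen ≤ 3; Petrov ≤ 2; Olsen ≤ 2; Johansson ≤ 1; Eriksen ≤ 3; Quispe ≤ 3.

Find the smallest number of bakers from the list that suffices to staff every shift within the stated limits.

4

9 slots to fill and no one can take more than 3, so at least ⌈9/3⌉ = 3 bakers are needed.
No set of 3 bakers can cover every shift (each such set leaves at least one shift with no one available or exceeds a cap).
Andersen, Petrov, Olsen, and Eriksen alone can cover everything: Fri morning→Olsen, Fri afternoon→Olsen, Fri evening→Eriksen, Sat morning→Eriksen, Sat afternoon→Andersen, Sat evening→Andersen+Eriksen, Sun morning→Andersen, Sun afternoon→Petrov.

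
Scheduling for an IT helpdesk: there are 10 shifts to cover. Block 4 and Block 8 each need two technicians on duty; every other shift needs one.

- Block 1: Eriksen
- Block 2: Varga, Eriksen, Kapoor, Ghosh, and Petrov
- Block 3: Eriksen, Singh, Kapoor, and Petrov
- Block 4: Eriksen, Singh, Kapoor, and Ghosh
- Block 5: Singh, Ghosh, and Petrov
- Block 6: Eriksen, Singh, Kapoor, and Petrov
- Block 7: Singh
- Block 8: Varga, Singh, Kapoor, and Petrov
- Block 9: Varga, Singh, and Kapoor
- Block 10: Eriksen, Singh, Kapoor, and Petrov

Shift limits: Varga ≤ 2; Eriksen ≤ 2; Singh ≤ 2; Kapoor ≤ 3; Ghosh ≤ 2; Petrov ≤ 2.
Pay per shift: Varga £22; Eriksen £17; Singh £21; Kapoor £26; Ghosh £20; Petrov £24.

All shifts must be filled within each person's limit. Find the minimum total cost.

£260

Block 1 can only be covered by Eriksen, so that assignment is forced.
Block 7 can only be covered by Singh, so that assignment is forced.
Picking the cheapest available technician for each shift independently would cost £227, but that ignores the shift limits.
An optimal schedule: Block 1→Eriksen, Block 2→Varga, Block 3→Eriksen, Block 4→Ghosh+Kapoor, Block 5→Ghosh, Block 6→Petrov, Block 7→Singh, Block 8→Varga+Kapoor, Block 9→Singh, Block 10→Petrov.
Total: 17 + 22 + 17 + 20 + 26 + 20 + 24 + 21 + 22 + 26 + 21 + 24 = £260.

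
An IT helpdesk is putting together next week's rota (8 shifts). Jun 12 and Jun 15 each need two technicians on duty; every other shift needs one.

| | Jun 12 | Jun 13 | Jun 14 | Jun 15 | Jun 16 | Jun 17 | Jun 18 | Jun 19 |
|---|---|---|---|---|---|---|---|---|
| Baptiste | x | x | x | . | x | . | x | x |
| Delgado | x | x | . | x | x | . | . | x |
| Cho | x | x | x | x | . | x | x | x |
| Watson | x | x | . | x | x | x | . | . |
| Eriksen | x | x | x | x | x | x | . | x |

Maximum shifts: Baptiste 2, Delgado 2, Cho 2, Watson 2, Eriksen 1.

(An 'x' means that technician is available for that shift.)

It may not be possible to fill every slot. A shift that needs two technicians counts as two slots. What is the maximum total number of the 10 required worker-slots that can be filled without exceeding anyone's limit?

9

Total capacity across all technicians is 2+2+2+2+1 = 9, and 10 slots are needed, so at most 9 can be filled.
An assignment achieving 9: Jun 12→Watson, Jun 13→Watson, Jun 14→Baptiste, Jun 15→Delgado+Cho, Jun 16→Delgado, Jun 17→Cho, Jun 18→Baptiste, Jun 19→Eriksen.
Loads: Baptiste 2/2, Delgado 2/2, Cho 2/2, Watson 2/2, Eriksen 1/1.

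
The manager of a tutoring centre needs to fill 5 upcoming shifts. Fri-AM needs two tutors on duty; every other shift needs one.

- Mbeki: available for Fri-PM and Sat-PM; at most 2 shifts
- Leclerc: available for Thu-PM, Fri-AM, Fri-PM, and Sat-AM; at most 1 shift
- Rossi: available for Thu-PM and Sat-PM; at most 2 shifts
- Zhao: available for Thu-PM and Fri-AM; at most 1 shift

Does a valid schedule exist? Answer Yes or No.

Total capacity is 6 and 6 slots are needed, so capacity alone doesn't rule it out.
Shifts {Fri-AM, Sat-AM} need 3 worker-slots in total, but the tutors available for any of those shifts (Leclerc and Zhao) can supply at most 2 among them. So no valid schedule exists.

No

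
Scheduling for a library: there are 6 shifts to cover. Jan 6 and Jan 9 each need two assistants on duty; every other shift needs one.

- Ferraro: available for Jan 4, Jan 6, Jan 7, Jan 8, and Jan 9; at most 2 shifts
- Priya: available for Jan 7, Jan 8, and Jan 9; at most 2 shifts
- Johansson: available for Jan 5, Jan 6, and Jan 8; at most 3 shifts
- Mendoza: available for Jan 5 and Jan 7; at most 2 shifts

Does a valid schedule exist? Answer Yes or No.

Total capacity is 9 and 8 slots are needed, so capacity alone doesn't rule it out.
Shifts {Jan 4, Jan 6, Jan 9} need 5 worker-slots in total, but the assistants available for any of those shifts (Ferraro, Priya, and Johansson) can supply at most 4 among them. So no valid schedule exists.

No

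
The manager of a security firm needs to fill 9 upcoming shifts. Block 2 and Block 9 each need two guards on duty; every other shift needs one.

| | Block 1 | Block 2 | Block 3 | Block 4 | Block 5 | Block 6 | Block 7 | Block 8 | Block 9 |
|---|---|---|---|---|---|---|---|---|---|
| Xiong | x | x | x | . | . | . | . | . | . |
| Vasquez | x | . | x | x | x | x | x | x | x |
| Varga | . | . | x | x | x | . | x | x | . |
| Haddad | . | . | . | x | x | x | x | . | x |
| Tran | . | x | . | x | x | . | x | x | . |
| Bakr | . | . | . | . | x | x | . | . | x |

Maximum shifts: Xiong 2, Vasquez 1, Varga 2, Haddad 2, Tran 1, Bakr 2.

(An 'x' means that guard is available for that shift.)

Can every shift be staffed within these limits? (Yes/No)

Total capacity is 2+1+2+2+1+2 = 10 but 11 worker-slots are needed — infeasible.

No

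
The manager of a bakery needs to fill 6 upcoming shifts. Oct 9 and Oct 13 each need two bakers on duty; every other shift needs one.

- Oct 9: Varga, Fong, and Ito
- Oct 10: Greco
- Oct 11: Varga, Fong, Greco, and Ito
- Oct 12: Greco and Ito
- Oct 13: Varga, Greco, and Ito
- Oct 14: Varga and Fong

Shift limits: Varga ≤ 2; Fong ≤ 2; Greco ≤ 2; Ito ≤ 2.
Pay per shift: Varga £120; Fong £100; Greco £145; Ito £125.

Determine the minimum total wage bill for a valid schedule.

£980

Oct 10 can only be covered by Greco, so that assignment is forced.
Picking the cheapest available baker for each shift independently would cost £935, but that ignores the shift limits.
An optimal schedule: Oct 9→Fong+Ito, Oct 10→Greco, Oct 11→Fong, Oct 12→Greco, Oct 13→Varga+Ito, Oct 14→Varga.
Total: 100 + 125 + 145 + 100 + 145 + 120 + 125 + 120 = £980.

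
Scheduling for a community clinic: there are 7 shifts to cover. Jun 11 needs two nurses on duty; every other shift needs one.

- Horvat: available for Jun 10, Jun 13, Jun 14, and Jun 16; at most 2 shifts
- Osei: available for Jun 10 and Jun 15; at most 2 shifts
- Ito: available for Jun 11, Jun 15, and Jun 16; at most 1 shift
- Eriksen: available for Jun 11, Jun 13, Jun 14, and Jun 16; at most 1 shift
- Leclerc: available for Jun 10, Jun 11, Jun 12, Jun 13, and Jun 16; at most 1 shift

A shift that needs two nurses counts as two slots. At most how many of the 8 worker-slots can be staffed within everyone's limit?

Total capacity across all nurses is 2+2+1+1+1 = 7, and 8 slots are needed, so at most 7 can be filled.
An assignment achieving 7: Jun 10→Osei, Jun 11→Ito+Eriksen, Jun 12→Leclerc, Jun 13→Horvat, Jun 14→Horvat, Jun 15→Osei.
Loads: Horvat 2/2, Osei 2/2, Ito 1/1, Eriksen 1/1, Leclerc 1/1.

7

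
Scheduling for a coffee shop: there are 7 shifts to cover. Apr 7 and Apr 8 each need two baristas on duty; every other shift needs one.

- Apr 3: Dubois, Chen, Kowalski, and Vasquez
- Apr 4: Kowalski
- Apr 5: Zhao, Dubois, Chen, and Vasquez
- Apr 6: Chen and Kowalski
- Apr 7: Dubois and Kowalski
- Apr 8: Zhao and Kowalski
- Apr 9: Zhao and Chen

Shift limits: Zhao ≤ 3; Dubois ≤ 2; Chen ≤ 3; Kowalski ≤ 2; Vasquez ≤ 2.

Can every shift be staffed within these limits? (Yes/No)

Total capacity is 12 and 9 slots are needed, so capacity alone doesn't rule it out.
Shifts {Apr 4, Apr 7, Apr 8} need 5 worker-slots in total, but the baristas available for any of those shifts (Zhao, Dubois, and Kowalski) can supply at most 4 among them. So no valid schedule exists.

No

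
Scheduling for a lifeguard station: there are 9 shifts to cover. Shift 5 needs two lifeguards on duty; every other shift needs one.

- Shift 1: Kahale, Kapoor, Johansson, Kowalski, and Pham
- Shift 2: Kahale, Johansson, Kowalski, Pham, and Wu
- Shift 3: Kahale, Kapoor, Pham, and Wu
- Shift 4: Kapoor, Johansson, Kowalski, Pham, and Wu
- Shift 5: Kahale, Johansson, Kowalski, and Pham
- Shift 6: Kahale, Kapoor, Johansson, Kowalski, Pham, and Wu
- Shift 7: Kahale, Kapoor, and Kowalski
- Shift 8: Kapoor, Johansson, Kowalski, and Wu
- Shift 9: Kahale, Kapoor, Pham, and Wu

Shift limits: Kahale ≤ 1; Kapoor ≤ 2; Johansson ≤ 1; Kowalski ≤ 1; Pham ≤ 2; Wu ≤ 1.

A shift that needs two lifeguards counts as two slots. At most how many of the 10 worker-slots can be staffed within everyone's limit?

8

Total capacity across all lifeguards is 1+2+1+1+2+1 = 8, and 10 slots are needed, so at most 8 can be filled.
An assignment achieving 8: Shift 1→Pham, Shift 2→Wu, Shift 3→Kapoor, Shift 5→Johansson+Kowalski, Shift 7→Kahale, Shift 8→Kapoor, Shift 9→Pham.
Loads: Kahale 1/1, Kapoor 2/2, Johansson 1/1, Kowalski 1/1, Pham 2/2, Wu 1/1.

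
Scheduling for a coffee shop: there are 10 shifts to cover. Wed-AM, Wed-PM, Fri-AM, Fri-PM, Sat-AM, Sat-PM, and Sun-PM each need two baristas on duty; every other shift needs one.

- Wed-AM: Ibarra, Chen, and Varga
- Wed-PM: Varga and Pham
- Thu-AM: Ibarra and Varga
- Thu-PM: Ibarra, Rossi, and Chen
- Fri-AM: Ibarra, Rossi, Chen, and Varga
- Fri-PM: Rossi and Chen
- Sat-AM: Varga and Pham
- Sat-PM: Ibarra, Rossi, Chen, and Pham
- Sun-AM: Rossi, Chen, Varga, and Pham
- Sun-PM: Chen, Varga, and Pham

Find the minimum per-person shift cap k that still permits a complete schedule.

With 5 baristas and 17 worker-slots to fill, someone must work at least ⌈17/5⌉ = 4 shifts, so k ≥ 4.
k = 4 works: Wed-AM→Ibarra+Chen, Wed-PM→Varga+Pham, Thu-AM→Ibarra, Thu-PM→Ibarra, Fri-AM→Ibarra+Rossi, Fri-PM→Rossi+Chen, Sat-AM→Varga+Pham, Sat-PM→Rossi+Chen, Sun-AM→Rossi, Sun-PM→Chen+Varga.
Loads: Ibarra 4, Rossi 4, Chen 4, Varga 3, Pham 2 — all ≤ 4.

4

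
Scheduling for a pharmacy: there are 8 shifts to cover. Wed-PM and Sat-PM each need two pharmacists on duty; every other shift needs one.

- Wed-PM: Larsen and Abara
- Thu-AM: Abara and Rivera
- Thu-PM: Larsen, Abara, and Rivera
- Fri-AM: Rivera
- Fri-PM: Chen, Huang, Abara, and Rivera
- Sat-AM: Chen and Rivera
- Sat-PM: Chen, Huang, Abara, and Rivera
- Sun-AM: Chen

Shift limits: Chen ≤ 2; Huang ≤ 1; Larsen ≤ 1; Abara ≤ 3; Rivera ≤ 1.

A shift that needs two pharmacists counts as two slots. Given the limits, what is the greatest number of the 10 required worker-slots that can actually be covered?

Total capacity across all pharmacists is 2+1+1+3+1 = 8, and 10 slots are needed, so at most 8 can be filled.
An assignment achieving 8: Wed-PM→Larsen+Abara, Thu-AM→Abara, Thu-PM→Abara, Fri-AM→Rivera, Fri-PM→Huang, Sat-AM→Chen, Sun-AM→Chen.
Loads: Chen 2/2, Huang 1/1, Larsen 1/1, Abara 3/3, Rivera 1/1.

8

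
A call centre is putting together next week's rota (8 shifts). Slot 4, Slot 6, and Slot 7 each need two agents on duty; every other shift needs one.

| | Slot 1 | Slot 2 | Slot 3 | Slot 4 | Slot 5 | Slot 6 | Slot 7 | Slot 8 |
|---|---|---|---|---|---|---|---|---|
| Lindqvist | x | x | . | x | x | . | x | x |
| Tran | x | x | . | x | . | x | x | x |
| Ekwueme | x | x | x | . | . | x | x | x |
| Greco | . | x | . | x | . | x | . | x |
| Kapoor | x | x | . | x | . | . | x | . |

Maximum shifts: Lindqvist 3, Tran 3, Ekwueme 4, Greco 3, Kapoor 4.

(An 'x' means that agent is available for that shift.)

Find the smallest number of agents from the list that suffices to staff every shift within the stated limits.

4

11 slots to fill and no one can take more than 4, so at least ⌈11/4⌉ = 3 agents are needed.
No set of 3 agents can cover every shift (each such set leaves at least one shift with no one available or exceeds a cap).
Lindqvist, Tran, Ekwueme, and Greco alone can cover everything: Slot 1→Lindqvist, Slot 2→Ekwueme, Slot 3→Ekwueme, Slot 4→Lindqvist+Tran, Slot 5→Lindqvist, Slot 6→Tran+Ekwueme, Slot 7→Tran+Ekwueme, Slot 8→Greco.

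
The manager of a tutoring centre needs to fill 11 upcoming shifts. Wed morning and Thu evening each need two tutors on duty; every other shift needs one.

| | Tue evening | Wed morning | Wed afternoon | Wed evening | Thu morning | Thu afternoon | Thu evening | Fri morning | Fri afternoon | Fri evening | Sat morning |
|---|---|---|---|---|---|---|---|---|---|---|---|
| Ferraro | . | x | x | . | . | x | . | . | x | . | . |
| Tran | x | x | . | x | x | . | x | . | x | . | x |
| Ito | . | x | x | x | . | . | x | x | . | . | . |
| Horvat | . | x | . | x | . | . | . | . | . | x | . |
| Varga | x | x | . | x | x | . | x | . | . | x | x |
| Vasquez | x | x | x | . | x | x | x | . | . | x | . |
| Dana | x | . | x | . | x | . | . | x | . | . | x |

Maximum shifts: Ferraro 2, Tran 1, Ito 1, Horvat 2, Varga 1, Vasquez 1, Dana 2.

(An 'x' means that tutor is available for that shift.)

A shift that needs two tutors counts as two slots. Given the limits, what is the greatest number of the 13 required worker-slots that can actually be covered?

Total capacity across all tutors is 2+1+1+2+1+1+2 = 10, and 13 slots are needed, so at most 10 can be filled.
An assignment achieving 10: Tue evening→Varga, Wed afternoon→Dana, Wed evening→Horvat, Thu morning→Dana, Thu afternoon→Ferraro, Thu evening→Vasquez, Fri morning→Ito, Fri afternoon→Ferraro, Fri evening→Horvat, Sat morning→Tran.
Loads: Ferraro 2/2, Tran 1/1, Ito 1/1, Horvat 2/2, Varga 1/1, Vasquez 1/1, Dana 2/2.

10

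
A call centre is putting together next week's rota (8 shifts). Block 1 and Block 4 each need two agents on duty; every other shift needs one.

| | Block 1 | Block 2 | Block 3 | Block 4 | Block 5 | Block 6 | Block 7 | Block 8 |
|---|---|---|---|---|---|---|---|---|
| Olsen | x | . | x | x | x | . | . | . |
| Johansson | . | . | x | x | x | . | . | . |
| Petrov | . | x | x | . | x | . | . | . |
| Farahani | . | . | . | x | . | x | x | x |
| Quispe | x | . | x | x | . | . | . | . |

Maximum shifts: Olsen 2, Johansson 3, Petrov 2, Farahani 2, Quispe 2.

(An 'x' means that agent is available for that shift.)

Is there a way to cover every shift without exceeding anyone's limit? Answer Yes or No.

No

Total capacity is 11 and 10 slots are needed, so capacity alone doesn't rule it out.
Shifts {Block 6, Block 7, Block 8} need 3 worker-slots in total, but the agents available for any of those shifts (Farahani) can supply at most 2 among them. So no valid schedule exists.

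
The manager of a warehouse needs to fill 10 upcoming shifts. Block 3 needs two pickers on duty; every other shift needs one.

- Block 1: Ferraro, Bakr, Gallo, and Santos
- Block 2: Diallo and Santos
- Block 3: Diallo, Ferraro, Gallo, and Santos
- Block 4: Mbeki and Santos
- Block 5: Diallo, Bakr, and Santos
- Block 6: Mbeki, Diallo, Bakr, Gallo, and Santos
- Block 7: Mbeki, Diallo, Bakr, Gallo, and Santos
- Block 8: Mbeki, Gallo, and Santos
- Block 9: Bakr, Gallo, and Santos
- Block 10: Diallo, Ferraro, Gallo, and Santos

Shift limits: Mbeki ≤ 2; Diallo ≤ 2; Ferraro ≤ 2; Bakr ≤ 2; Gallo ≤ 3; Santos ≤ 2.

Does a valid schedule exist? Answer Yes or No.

One valid schedule: Block 1→Ferraro, Block 2→Diallo, Block 3→Gallo+Santos, Block 4→Mbeki, Block 5→Diallo, Block 6→Bakr, Block 7→Gallo, Block 8→Mbeki, Block 9→Bakr, Block 10→Ferraro.
Loads: Mbeki 2/2, Diallo 2/2, Ferraro 2/2, Bakr 2/2, Gallo 2/3, Santos 1/2 — all within limits.

Yes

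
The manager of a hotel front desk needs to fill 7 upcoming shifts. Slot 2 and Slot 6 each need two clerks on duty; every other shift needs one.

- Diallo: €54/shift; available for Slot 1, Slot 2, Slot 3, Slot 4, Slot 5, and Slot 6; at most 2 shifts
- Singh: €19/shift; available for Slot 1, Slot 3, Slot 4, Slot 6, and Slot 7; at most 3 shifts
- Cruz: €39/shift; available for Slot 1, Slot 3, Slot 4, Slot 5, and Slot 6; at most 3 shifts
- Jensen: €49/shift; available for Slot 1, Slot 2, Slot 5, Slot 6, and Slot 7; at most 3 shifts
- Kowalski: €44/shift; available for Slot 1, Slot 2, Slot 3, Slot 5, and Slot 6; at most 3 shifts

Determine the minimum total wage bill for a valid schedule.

€311

Picking the cheapest available clerk for each shift independently would cost €266, but that ignores the shift limits.
An optimal schedule: Slot 1→Cruz, Slot 2→Kowalski+Jensen, Slot 3→Singh, Slot 4→Singh, Slot 5→Cruz, Slot 6→Cruz+Kowalski, Slot 7→Singh.
Total: 39 + 44 + 49 + 19 + 19 + 39 + 39 + 44 + 19 = €311.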